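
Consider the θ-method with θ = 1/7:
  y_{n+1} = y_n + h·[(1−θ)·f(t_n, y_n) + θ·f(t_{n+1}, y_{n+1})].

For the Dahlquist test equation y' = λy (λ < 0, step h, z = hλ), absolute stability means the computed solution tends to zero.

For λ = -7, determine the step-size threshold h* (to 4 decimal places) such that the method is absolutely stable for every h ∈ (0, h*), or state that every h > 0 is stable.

(-2.8000,0); λ=-7 ⇒ h* = (14/5)/7 = 0.4000.

Set f=λy, z=hλ:
  y_{n+1} = y_n + z·[6/7·y_n + 1/7·y_{n+1}] ⇒ (1 − 1/7z)y_{n+1} = (1 + 6/7z)y_n
  ⇒ R(z) = (1 + 6/7z)/(1 − 1/7z).

Find x<0 with |R(x)|<1.
x=-1.53: |R|=0.2556
R=−1: 1+6/7x = −1+1/7x ⇒ -5/7x=2 ⇒ x=2/(-5/7)=-2.8000
Confirm numerically:
  x=-2.509: |R|=0.84699 <1
  x=-2.385: |R|=0.77890 <1
  x=-2.298: |R|=0.73005 <1
  x=-1.986: |R|=0.54707 <1
  x=-2.929: |R|=1.06496 >1
  x=-2.919: |R|=1.05999 >1
So |R|<1 on (-2.8000, 0).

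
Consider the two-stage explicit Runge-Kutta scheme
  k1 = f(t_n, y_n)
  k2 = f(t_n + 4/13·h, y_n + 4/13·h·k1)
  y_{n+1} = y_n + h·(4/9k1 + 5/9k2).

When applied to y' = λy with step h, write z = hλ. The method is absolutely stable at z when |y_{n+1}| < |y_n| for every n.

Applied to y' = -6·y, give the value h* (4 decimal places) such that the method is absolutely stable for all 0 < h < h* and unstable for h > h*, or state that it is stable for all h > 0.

(-5.8500,0); λ=-6 ⇒ h* = (117/20)/6 = 0.9750.

With y'=λy (z=hλ):
  k1=λy_n ⇒ h·k1=z·y_n;  k2=λ(1+4/13z)y_n ⇒ h·k2=z(1+4/13z)y_n
  y_{n+1}/y_n = 1 + 4/9z + 5/9z(1+4/13z) = 1 + z + 20/117z²
  Hence R(z) = 1 + z + 20/117z².

Find x<0 with |R(x)|<1.
x=-0.64: |R|=0.4300
R=1: x+20/117x²=0 ⇒ x=−117/20=-5.8500; min R=1−1/(4·20/117)=-0.4625>−1
Confirm numerically:
  x=-5.751: |R|=0.90268 <1
  x=-4.383: |R|=0.09912 <1
  x=-3.546: |R|=0.39658 <1
  x=-6.403: |R|=1.60528 >1
  x=-6.233: |R|=1.40808 >1
  x=-6.173: |R|=1.34083 >1
So |R|<1 on (-5.8500, 0).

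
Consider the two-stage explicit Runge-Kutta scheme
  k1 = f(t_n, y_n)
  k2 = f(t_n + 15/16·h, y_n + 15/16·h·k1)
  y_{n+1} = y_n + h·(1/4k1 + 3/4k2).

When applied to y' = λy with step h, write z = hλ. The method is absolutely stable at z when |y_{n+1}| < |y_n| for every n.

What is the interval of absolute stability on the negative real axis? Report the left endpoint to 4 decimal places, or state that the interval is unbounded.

Test eqn y'=λy, z=hλ:
  k1=λy_n ⇒ h·k1=z·y_n;  k2=λ(1+15/16z)y_n ⇒ h·k2=z(1+15/16z)y_n
  y_{n+1}/y_n = 1 + 1/4z + 3/4z(1+15/16z) = 1 + z + 45/64z²
  Hence R(z) = 1 + z + 45/64z².

Solve |R(x)|<1 on ℝ⁻.
x=-0.65: |R|=0.6471
R=1: x+45/64x²=0 ⇒ x=−64/45=-1.4222; min R=1−1/(4·45/64)=0.6444>−1
Confirm numerically:
  x=-1.340: |R|=0.92253 <1
  x=-1.185: |R|=0.80235 <1
  x=-1.014: |R|=0.70895 <1
  x=-0.904: |R|=0.67061 <1
  x=-2.000: |R|=1.81250 >1
  x=-1.821: |R|=1.51059 >1
Stable set (-1.4222, 0).

(-1.4222, 0).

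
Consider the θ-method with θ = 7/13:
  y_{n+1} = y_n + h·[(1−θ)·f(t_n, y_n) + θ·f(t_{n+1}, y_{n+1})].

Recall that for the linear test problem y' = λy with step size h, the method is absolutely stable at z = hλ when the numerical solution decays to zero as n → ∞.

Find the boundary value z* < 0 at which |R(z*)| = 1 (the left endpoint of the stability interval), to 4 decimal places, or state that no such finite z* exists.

(−∞, 0) — no finite endpoint.

Set f=λy, z=hλ:
  y_{n+1} = y_n + z·[6/13·y_n + 7/13·y_{n+1}] ⇒ (1 − 7/13z)y_{n+1} = (1 + 6/13z)y_n
  R(z) = (1 + 6/13z)/(1 − 7/13z).

Solve |R(x)|<1 on ℝ⁻.
x=-1.56: |R|=0.1522
x=-2: |R|=0.0370
x=-10: |R|=0.5663
x=-100: |R|=0.8233
θ=7/13≥1/2 ⇒ |1+6/13x|<|1−7/13x| ∀x<0 ⇒ interval (−∞,0).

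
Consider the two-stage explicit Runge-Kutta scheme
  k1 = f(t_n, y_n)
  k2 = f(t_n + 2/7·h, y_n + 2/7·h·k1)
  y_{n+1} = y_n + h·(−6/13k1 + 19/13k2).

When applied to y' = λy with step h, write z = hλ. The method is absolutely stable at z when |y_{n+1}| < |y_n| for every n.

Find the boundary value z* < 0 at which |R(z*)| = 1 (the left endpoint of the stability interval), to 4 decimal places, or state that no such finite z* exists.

z* = -2.3947.

Set f=λy, z=hλ:
  k1=λy_n ⇒ h·k1=z·y_n;  k2=λ(1+2/7z)y_n ⇒ h·k2=z(1+2/7z)y_n
  y_{n+1}/y_n = 1 − 6/13z + 19/13z(1+2/7z) = 1 + z + 38/91z²
  ⇒ R(z) = 1 + z + 38/91z².

Find x<0 with |R(x)|<1.
x=-0.91: |R|=0.4358
R=1: x+38/91x²=0 ⇒ x=−91/38=-2.3947; min R=1−1/(4·38/91)=0.4013>−1
Confirm numerically:
  x=-2.018: |R|=0.68253 <1
  x=-1.828: |R|=0.56739 <1
  x=-1.812: |R|=0.55907 <1
  x=-1.434: |R|=0.42470 <1
  x=-2.992: |R|=1.74622 >1
  x=-2.928: |R|=1.65201 >1
  x=-2.479: |R|=1.08723 >1
Interval (-2.3947, 0).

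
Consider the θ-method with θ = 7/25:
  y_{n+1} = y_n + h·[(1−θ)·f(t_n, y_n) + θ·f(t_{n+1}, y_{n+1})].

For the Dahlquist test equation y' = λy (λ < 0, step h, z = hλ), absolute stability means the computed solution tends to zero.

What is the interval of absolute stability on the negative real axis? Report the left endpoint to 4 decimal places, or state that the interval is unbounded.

(-4.5455, 0).

With y'=λy (z=hλ):
  y_{n+1} = y_n + z·[18/25·y_n + 7/25·y_{n+1}] ⇒ (1 − 7/25z)y_{n+1} = (1 + 18/25z)y_n
  Hence R(z) = (1 + 18/25z)/(1 − 7/25z).

Need |R(x)|<1, x<0.
x=-0.31: |R|=0.7148
R=−1: 1+18/25x = −1+7/25x ⇒ -11/25x=2 ⇒ x=2/(-11/25)=-4.5455
Confirm numerically:
  x=-4.341: |R|=0.95939 <1
  x=-4.194: |R|=0.92888 <1
  x=-2.310: |R|=0.40272 <1
  x=-2.023: |R|=0.29146 <1
  x=-5.141: |R|=1.10742 >1
  x=-4.896: |R|=1.06506 >1
  x=-4.576: |R|=1.00589 >1
Stable set (-4.5455, 0).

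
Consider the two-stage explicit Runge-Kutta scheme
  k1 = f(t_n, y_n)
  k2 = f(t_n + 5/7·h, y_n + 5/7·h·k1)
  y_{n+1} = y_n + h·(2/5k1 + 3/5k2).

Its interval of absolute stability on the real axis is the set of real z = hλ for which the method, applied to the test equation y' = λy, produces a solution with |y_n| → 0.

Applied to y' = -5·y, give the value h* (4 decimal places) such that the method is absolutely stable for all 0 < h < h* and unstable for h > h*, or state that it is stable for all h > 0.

(-2.3333,0); λ=-5 ⇒ h* = (7/3)/5 = 0.4667.

Set f=λy, z=hλ:
  k1=λy_n ⇒ h·k1=z·y_n;  k2=λ(1+5/7z)y_n ⇒ h·k2=z(1+5/7z)y_n
  y_{n+1}/y_n = 1 + 2/5z + 3/5z(1+5/7z) = 1 + z + 3/7z²
  so R(z) = 1 + z + 3/7z².

Need |R(x)|<1, x<0.
x=-1.8: |R|=0.5886
R=1: x+3/7x²=0 ⇒ x=−7/3=-2.3333; min R=1−1/(4·3/7)=0.4167>−1
Confirm numerically:
  x=-1.834: |R|=0.60752 <1
  x=-1.779: |R|=0.57736 <1
  x=-1.484: |R|=0.45982 <1
  x=-1.475: |R|=0.45741 <1
  x=-2.794: |R|=1.55162 >1
  x=-2.603: |R|=1.30083 >1
  x=-2.364: |R|=1.03107 >1
Interval (-2.3333, 0).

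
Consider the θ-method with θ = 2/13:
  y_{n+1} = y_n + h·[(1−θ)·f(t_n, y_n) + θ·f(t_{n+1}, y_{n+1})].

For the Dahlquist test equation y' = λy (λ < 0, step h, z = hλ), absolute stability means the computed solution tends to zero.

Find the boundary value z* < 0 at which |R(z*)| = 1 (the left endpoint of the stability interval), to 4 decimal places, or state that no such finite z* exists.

With y'=λy (z=hλ):
  y_{n+1} = y_n + z·[11/13·y_n + 2/13·y_{n+1}] ⇒ (1 − 2/13z)y_{n+1} = (1 + 11/13z)y_n
  R(z) = (1 + 11/13z)/(1 − 2/13z).

Boundary: |R(x)|=1, x<0.
x=-0.9: |R|=0.2095
R=−1: 1+11/13x = −1+2/13x ⇒ -9/13x=2 ⇒ x=2/(-9/13)=-2.8889
Confirm numerically:
  x=-2.752: |R|=0.93342 <1
  x=-2.494: |R|=0.80242 <1
  x=-2.225: |R|=0.65759 <1
  x=-1.680: |R|=0.33496 <1
  x=-3.373: |R|=1.22065 >1
  x=-3.283: |R|=1.18128 >1
  x=-3.266: |R|=1.17377 >1
So |R|<1 on (-2.8889, 0).

z* = -2.8889.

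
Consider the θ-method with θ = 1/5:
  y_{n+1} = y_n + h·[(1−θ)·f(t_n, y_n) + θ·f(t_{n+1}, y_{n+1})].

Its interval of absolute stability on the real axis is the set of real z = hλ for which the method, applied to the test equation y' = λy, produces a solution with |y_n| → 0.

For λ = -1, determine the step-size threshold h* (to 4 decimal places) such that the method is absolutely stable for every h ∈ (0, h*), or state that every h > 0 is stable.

(-3.3333,0); λ=-1 ⇒ h* = (10/3)/1 = 3.3333.

On y'=λy, z=hλ:
  y_{n+1} = y_n + z·[4/5·y_n + 1/5·y_{n+1}] ⇒ (1 − 1/5z)y_{n+1} = (1 + 4/5z)y_n
  ⇒ R(z) = (1 + 4/5z)/(1 − 1/5z).

Need |R(x)|<1, x<0.
x=-0.37: |R|=0.6555
R=−1: 1+4/5x = −1+1/5x ⇒ -3/5x=2 ⇒ x=2/(-3/5)=-3.3333
Confirm numerically:
  x=-3.140: |R|=0.92875 <1
  x=-2.809: |R|=0.79857 <1
  x=-1.779: |R|=0.31214 <1
  x=-3.835: |R|=1.17035 >1
  x=-3.567: |R|=1.08183 >1
  x=-3.456: |R|=1.04352 >1
Stable set (-3.3333, 0).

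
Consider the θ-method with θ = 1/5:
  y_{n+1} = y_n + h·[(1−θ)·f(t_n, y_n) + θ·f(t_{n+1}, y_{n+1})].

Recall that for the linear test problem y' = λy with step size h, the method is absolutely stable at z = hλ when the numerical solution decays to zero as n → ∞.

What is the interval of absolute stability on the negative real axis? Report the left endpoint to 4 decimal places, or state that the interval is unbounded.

On y'=λy, z=hλ:
  y_{n+1} = y_n + z·[4/5·y_n + 1/5·y_{n+1}] ⇒ (1 − 1/5z)y_{n+1} = (1 + 4/5z)y_n
  ⇒ R(z) = (1 + 4/5z)/(1 − 1/5z).

Boundary: |R(x)|=1, x<0.
x=-1.17: |R|=0.0519
R=−1: 1+4/5x = −1+1/5x ⇒ -3/5x=2 ⇒ x=2/(-3/5)=-3.3333
Confirm numerically:
  x=-3.297: |R|=0.98686 <1
  x=-2.840: |R|=0.81122 <1
  x=-2.754: |R|=0.77586 <1
  x=-3.925: |R|=1.19888 >1
  x=-3.847: |R|=1.17418 >1
  x=-3.726: |R|=1.13500 >1
So |R|<1 on (-3.3333, 0).

z∈(-3.3333,0).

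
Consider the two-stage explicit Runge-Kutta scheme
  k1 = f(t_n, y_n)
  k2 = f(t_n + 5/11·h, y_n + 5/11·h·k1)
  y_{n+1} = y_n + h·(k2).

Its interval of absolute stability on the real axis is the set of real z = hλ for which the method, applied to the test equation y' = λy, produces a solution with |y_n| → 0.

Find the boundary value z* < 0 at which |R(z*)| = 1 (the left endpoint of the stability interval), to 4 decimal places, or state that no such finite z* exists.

Set f=λy, z=hλ:
  k1=λy_n ⇒ h·k1=z·y_n;  k2=λ(1+5/11z)y_n ⇒ h·k2=z(1+5/11z)y_n
  y_{n+1}/y_n = 1 + z(1+5/11z) = 1 + z + 5/11z²
  R(z) = 1 + z + 5/11z².

Need |R(x)|<1, x<0.
x=-1.33: |R|=0.4740
R=1: x+5/11x²=0 ⇒ x=−11/5=-2.2000; min R=1−1/(4·5/11)=0.4500>−1
Confirm numerically:
  x=-1.984: |R|=0.80521 <1
  x=-1.814: |R|=0.68173 <1
  x=-1.459: |R|=0.50858 <1
  x=-1.408: |R|=0.49312 <1
  x=-2.765: |R|=1.71010 >1
  x=-2.758: |R|=1.69953 >1
Interval (-2.2000, 0).

left endpoint -2.2000.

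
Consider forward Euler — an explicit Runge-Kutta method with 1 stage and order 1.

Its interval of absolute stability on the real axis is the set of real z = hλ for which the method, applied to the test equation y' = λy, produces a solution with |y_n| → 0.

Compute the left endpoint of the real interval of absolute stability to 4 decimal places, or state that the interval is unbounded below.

left endpoint -2.0000.

With y'=λy (z=hλ):
  order 1, 1-stage ⇒ R(z)=1+z
  (e.g. R(-1.02)=-0.02000, |R|=0.02000)

Boundary: |R(x)|=1, x<0.
x=-1.02: |R|=0.0200
|R(-1.95)|=0.9500 |R(-1.86)|=0.8600 |R(-1.02)|=0.0200
Bisect:
  x_lo=-2.3142 |R|=1.3142  x_hi=-0.0645 |R|=0.9355
  mid=-1.18935 |R|=0.18935 →hi
  mid=-1.75176 |R|=0.75176 →hi
  mid=-2.03296 |R|=1.03296 →lo
  mid=-1.89236 |R|=0.89236 →hi
  mid=-1.96266 |R|=0.96266 →hi
  mid=-1.99781 |R|=0.99781 →hi
  mid=-2.01538 |R|=1.01538 →lo
  mid=-2.00660 |R|=1.00660 →lo
  mid=-2.00220 |R|=1.00220 →lo
  ...
  [-2.00001,-1.99987] ⇒ x*=-2.0000
Stable set (-2.0000, 0).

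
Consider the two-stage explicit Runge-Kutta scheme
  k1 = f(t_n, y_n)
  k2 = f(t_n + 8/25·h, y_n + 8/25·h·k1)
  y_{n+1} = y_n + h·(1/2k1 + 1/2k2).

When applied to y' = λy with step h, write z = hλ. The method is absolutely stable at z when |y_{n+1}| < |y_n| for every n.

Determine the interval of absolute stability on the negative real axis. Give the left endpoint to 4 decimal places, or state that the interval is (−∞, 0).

On y'=λy, z=hλ:
  k1=λy_n ⇒ h·k1=z·y_n;  k2=λ(1+8/25z)y_n ⇒ h·k2=z(1+8/25z)y_n
  y_{n+1}/y_n = 1 + 1/2z + 1/2z(1+8/25z) = 1 + z + 4/25z²
  Hence R(z) = 1 + z + 4/25z².

Need |R(x)|<1, x<0.
x=-1.68: |R|=0.2284
R=1: x+4/25x²=0 ⇒ x=−25/4=-6.2500; min R=1−1/(4·4/25)=-0.5625>−1
Confirm numerically:
  x=-5.526: |R|=0.35987 <1
  x=-4.889: |R|=0.06463 <1
  x=-4.651: |R|=0.18991 <1
  x=-2.964: |R|=0.55835 <1
  x=-6.551: |R|=1.31550 >1
  x=-6.298: |R|=1.04837 >1
So |R|<1 on (-6.2500, 0).

z∈(-6.2500,0).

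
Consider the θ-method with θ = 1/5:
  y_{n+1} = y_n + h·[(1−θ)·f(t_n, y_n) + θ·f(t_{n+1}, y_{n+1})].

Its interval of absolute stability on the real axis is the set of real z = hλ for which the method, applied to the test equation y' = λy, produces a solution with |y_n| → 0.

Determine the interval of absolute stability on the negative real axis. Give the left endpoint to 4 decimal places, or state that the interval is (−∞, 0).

z∈(-3.3333,0).

With y'=λy (z=hλ):
  y_{n+1} = y_n + z·[4/5·y_n + 1/5·y_{n+1}] ⇒ (1 − 1/5z)y_{n+1} = (1 + 4/5z)y_n
  ⇒ R(z) = (1 + 4/5z)/(1 − 1/5z).

Need |R(x)|<1, x<0.
x=-1.06: |R|=0.1254
R=−1: 1+4/5x = −1+1/5x ⇒ -3/5x=2 ⇒ x=2/(-3/5)=-3.3333
Confirm numerically:
  x=-3.169: |R|=0.93965 <1
  x=-2.843: |R|=0.81244 <1
  x=-2.235: |R|=0.54457 <1
  x=-2.043: |R|=0.45038 <1
  x=-3.890: |R|=1.18785 >1
  x=-3.749: |R|=1.14253 >1
  x=-3.724: |R|=1.13434 >1
Stable set (-3.3333, 0).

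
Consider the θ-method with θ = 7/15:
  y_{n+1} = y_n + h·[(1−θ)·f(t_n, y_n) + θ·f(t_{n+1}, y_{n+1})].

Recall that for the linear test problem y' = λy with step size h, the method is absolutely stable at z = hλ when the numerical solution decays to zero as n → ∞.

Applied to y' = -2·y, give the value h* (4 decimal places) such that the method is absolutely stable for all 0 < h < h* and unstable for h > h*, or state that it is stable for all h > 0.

(-30.0000,0); λ=-2 ⇒ h* = (30)/2 = 15.0000.

With y'=λy (z=hλ):
  y_{n+1} = y_n + z·[8/15·y_n + 7/15·y_{n+1}] ⇒ (1 − 7/15z)y_{n+1} = (1 + 8/15z)y_n
  ⇒ R(z) = (1 + 8/15z)/(1 − 7/15z).

Need |R(x)|<1, x<0.
x=-0.51: |R|=0.5880
R=−1: 1+8/15x = −1+7/15x ⇒ -1/15x=2 ⇒ x=2/(-1/15)=-30.0000
Confirm numerically:
  x=-24.761: |R|=0.97218 <1
  x=-17.902: |R|=0.91378 <1
  x=-14.610: |R|=0.86876 <1
  x=-13.523: |R|=0.84975 <1
  x=-30.562: |R|=1.00245 >1
  x=-30.123: |R|=1.00054 >1
  x=-30.116: |R|=1.00051 >1
So |R|<1 on (-30.0000, 0).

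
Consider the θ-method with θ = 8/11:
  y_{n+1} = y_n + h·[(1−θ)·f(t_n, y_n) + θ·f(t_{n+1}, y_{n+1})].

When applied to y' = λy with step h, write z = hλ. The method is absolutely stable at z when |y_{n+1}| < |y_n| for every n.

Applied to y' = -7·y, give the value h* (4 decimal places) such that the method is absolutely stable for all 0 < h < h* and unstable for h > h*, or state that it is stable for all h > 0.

(−∞, 0) — no finite endpoint. Any h>0 works for λ=-7.

Test eqn y'=λy, z=hλ:
  y_{n+1} = y_n + z·[3/11·y_n + 8/11·y_{n+1}] ⇒ (1 − 8/11z)y_{n+1} = (1 + 3/11z)y_n
  ⇒ R(z) = (1 + 3/11z)/(1 − 8/11z).

Solve |R(x)|<1 on ℝ⁻.
x=-0.51: |R|=0.6280
x=-2: |R|=0.1852
x=-10: |R|=0.2088
x=-100: |R|=0.3564
θ=8/11≥1/2 ⇒ |1+3/11x|<|1−8/11x| ∀x<0 ⇒ stable on all of ℝ⁻.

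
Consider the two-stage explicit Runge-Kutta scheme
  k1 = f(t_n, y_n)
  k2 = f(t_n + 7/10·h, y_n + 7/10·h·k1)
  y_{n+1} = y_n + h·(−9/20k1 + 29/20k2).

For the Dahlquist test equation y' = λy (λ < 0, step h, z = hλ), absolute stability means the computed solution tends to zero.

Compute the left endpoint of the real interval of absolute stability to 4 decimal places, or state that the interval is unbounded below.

z* = -0.9852.

Set f=λy, z=hλ:
  k1=λy_n ⇒ h·k1=z·y_n;  k2=λ(1+7/10z)y_n ⇒ h·k2=z(1+7/10z)y_n
  y_{n+1}/y_n = 1 − 9/20z + 29/20z(1+7/10z) = 1 + z + 203/200z²
  ⇒ R(z) = 1 + z + 203/200z².

Boundary: |R(x)|=1, x<0.
x=-0.91: |R|=0.9305
R=1: x+203/200x²=0 ⇒ x=−200/203=-0.9852; min R=1−1/(4·203/200)=0.7537>−1
Confirm numerically:
  x=-0.836: |R|=0.87338 <1
  x=-0.680: |R|=0.78934 <1
  x=-0.493: |R|=0.75369 <1
  x=-0.453: |R|=0.75529 <1
  x=-1.142: |R|=1.18173 >1
  x=-1.037: |R|=1.05450 >1
So |R|<1 on (-0.9852, 0).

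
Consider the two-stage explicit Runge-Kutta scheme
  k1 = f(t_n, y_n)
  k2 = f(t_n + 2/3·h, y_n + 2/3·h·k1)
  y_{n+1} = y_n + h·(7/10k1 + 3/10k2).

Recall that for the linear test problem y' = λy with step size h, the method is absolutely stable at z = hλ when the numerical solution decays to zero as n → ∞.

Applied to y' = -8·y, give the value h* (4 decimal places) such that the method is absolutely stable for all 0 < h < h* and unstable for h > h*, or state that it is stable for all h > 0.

With y'=λy (z=hλ):
  k1=λy_n ⇒ h·k1=z·y_n;  k2=λ(1+2/3z)y_n ⇒ h·k2=z(1+2/3z)y_n
  y_{n+1}/y_n = 1 + 7/10z + 3/10z(1+2/3z) = 1 + z + 1/5z²
  Hence R(z) = 1 + z + 1/5z².

Find x<0 with |R(x)|<1.
x=-1.05: |R|=0.1705
R=1: x+1/5x²=0 ⇒ x=−5=-5.0000; min R=1−1/(4·1/5)=-0.2500>−1
Confirm numerically:
  x=-4.892: |R|=0.89433 <1
  x=-4.311: |R|=0.40594 <1
  x=-2.500: |R|=0.25000 <1
  x=-5.592: |R|=1.66209 >1
  x=-5.255: |R|=1.26800 >1
Stable set (-5.0000, 0).

(-5.0000,0); λ=-8 ⇒ h* = (5)/8 = 0.6250.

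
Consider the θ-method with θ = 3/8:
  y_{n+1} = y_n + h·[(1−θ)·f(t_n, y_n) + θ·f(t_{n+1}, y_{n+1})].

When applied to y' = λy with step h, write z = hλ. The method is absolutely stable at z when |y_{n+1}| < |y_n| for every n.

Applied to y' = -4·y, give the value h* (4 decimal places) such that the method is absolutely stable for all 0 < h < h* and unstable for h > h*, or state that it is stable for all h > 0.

(-8.0000,0); λ=-4 ⇒ h* = (8)/4 = 2.0000.

With y'=λy (z=hλ):
  y_{n+1} = y_n + z·[5/8·y_n + 3/8·y_{n+1}] ⇒ (1 − 3/8z)y_{n+1} = (1 + 5/8z)y_n
  R(z) = (1 + 5/8z)/(1 − 3/8z).

Need |R(x)|<1, x<0.
x=-0.44: |R|=0.6223
R=−1: 1+5/8x = −1+3/8x ⇒ -1/4x=2 ⇒ x=2/(-1/4)=-8.0000
Confirm numerically:
  x=-7.212: |R|=0.94682 <1
  x=-5.781: |R|=0.82488 <1
  x=-3.449: |R|=0.50390 <1
  x=-3.408: |R|=0.49605 <1
  x=-8.550: |R|=1.03269 >1
  x=-8.311: |R|=1.01889 >1
  x=-8.189: |R|=1.01161 >1
So |R|<1 on (-8.0000, 0).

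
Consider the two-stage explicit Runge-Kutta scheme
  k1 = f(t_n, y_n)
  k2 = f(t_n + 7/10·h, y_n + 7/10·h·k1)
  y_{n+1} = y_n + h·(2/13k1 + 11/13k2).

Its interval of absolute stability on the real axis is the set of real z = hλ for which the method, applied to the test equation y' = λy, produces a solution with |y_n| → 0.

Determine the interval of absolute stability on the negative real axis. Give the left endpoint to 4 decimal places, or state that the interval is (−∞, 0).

Set f=λy, z=hλ:
  k1=λy_n ⇒ h·k1=z·y_n;  k2=λ(1+7/10z)y_n ⇒ h·k2=z(1+7/10z)y_n
  y_{n+1}/y_n = 1 + 2/13z + 11/13z(1+7/10z) = 1 + z + 77/130z²
  ⇒ R(z) = 1 + z + 77/130z².

Need |R(x)|<1, x<0.
x=-1.68: |R|=0.9917
R=1: x+77/130x²=0 ⇒ x=−130/77=-1.6883; min R=1−1/(4·77/130)=0.5779>−1
Confirm numerically:
  x=-1.395: |R|=0.75765 <1
  x=-0.973: |R|=0.58775 <1
  x=-0.971: |R|=0.58745 <1
  x=-0.936: |R|=0.58292 <1
  x=-2.066: |R|=1.46218 >1
  x=-1.864: |R|=1.19397 >1
So |R|<1 on (-1.6883, 0).

z∈(-1.6883,0).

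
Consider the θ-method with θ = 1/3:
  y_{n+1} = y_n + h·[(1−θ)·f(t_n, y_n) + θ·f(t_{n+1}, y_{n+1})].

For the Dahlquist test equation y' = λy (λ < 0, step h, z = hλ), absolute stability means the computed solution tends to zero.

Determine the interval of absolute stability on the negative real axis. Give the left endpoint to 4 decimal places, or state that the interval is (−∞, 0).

Test eqn y'=λy, z=hλ:
  y_{n+1} = y_n + z·[2/3·y_n + 1/3·y_{n+1}] ⇒ (1 − 1/3z)y_{n+1} = (1 + 2/3z)y_n
  so R(z) = (1 + 2/3z)/(1 − 1/3z).

Boundary: |R(x)|=1, x<0.
x=-0.7: |R|=0.4324
R=−1: 1+2/3x = −1+1/3x ⇒ -1/3x=2 ⇒ x=2/(-1/3)=-6.0000
Confirm numerically:
  x=-5.041: |R|=0.88074 <1
  x=-4.358: |R|=0.77684 <1
  x=-3.075: |R|=0.51852 <1
  x=-6.414: |R|=1.04398 >1
  x=-6.312: |R|=1.03351 >1
  x=-6.078: |R|=1.00859 >1
So |R|<1 on (-6.0000, 0).

z∈(-6.0000,0).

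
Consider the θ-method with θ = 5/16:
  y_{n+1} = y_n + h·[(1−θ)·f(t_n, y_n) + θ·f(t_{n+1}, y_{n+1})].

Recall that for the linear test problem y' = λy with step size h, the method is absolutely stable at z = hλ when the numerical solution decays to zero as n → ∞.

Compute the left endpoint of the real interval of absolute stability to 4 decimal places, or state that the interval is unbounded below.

left endpoint -5.3333.

On y'=λy, z=hλ:
  y_{n+1} = y_n + z·[11/16·y_n + 5/16·y_{n+1}] ⇒ (1 − 5/16z)y_{n+1} = (1 + 11/16z)y_n
  ⇒ R(z) = (1 + 11/16z)/(1 − 5/16z).

Need |R(x)|<1, x<0.
x=-1.5: |R|=0.0213
R=−1: 1+11/16x = −1+5/16x ⇒ -3/8x=2 ⇒ x=2/(-3/8)=-5.3333
Confirm numerically:
  x=-5.008: |R|=0.95244 <1
  x=-2.428: |R|=0.38053 <1
  x=-2.271: |R|=0.32831 <1
  x=-5.878: |R|=1.07200 >1
  x=-5.706: |R|=1.05021 >1
Stable set (-5.3333, 0).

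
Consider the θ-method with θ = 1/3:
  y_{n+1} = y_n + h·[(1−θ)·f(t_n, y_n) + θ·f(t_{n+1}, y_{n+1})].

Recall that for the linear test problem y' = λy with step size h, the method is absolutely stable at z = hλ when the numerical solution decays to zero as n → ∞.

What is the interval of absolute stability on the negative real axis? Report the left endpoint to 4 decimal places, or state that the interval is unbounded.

z∈(-6.0000,0).

Set f=λy, z=hλ:
  y_{n+1} = y_n + z·[2/3·y_n + 1/3·y_{n+1}] ⇒ (1 − 1/3z)y_{n+1} = (1 + 2/3z)y_n
  so R(z) = (1 + 2/3z)/(1 − 1/3z).

Boundary: |R(x)|=1, x<0.
x=-1.35: |R|=0.0690
R=−1: 1+2/3x = −1+1/3x ⇒ -1/3x=2 ⇒ x=2/(-1/3)=-6.0000
Confirm numerically:
  x=-5.765: |R|=0.97319 <1
  x=-5.312: |R|=0.91723 <1
  x=-3.868: |R|=0.68957 <1
  x=-3.615: |R|=0.63946 <1
  x=-6.401: |R|=1.04266 >1
  x=-6.371: |R|=1.03959 >1
  x=-6.337: |R|=1.03609 >1
Stable set (-6.0000, 0).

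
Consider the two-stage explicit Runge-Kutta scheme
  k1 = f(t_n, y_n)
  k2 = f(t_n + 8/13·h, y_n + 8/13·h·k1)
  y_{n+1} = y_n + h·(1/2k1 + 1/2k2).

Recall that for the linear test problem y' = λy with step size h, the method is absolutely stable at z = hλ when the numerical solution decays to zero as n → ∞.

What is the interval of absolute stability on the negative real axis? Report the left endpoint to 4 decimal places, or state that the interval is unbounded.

(-3.2500, 0).

On y'=λy, z=hλ:
  k1=λy_n ⇒ h·k1=z·y_n;  k2=λ(1+8/13z)y_n ⇒ h·k2=z(1+8/13z)y_n
  y_{n+1}/y_n = 1 + 1/2z + 1/2z(1+8/13z) = 1 + z + 4/13z²
  R(z) = 1 + z + 4/13z².

Boundary: |R(x)|=1, x<0.
x=-1.2: |R|=0.2431
R=1: x+4/13x²=0 ⇒ x=−13/4=-3.2500; min R=1−1/(4·4/13)=0.1875>−1
Confirm numerically:
  x=-2.100: |R|=0.25692 <1
  x=-1.895: |R|=0.20993 <1
  x=-1.581: |R|=0.18810 <1
  x=-1.330: |R|=0.21428 <1
  x=-3.828: |R|=1.68080 >1
  x=-3.502: |R|=1.27154 >1
  x=-3.292: |R|=1.04254 >1
Interval (-3.2500, 0).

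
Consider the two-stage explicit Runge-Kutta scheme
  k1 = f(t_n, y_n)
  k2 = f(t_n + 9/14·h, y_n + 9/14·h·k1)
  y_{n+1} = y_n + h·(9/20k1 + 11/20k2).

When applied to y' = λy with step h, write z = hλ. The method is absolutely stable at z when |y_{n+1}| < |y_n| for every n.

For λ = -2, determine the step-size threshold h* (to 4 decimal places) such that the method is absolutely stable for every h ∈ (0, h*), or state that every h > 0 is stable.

(-2.8283,0); λ=-2 ⇒ h* = (280/99)/2 = 1.4141.

Set f=λy, z=hλ:
  k1=λy_n ⇒ h·k1=z·y_n;  k2=λ(1+9/14z)y_n ⇒ h·k2=z(1+9/14z)y_n
  y_{n+1}/y_n = 1 + 9/20z + 11/20z(1+9/14z) = 1 + z + 99/280z²
  R(z) = 1 + z + 99/280z².

Solve |R(x)|<1 on ℝ⁻.
x=-1.58: |R|=0.3027
R=1: x+99/280x²=0 ⇒ x=−280/99=-2.8283; min R=1−1/(4·99/280)=0.2929>−1
Confirm numerically:
  x=-2.442: |R|=0.66648 <1
  x=-2.369: |R|=0.61530 <1
  x=-1.766: |R|=0.33670 <1
  x=-1.625: |R|=0.30865 <1
  x=-3.287: |R|=1.53312 >1
  x=-3.089: |R|=1.28475 >1
  x=-2.972: |R|=1.15102 >1
Interval (-2.8283, 0).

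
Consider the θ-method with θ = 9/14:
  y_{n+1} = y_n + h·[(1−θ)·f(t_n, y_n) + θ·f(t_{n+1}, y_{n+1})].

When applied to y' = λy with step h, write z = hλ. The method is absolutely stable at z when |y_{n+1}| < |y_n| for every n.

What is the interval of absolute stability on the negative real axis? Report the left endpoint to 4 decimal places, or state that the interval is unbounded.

With y'=λy (z=hλ):
  y_{n+1} = y_n + z·[5/14·y_n + 9/14·y_{n+1}] ⇒ (1 − 9/14z)y_{n+1} = (1 + 5/14z)y_n
  ⇒ R(z) = (1 + 5/14z)/(1 − 9/14z).

Boundary: |R(x)|=1, x<0.
x=-1.23: |R|=0.3131
x=-2: |R|=0.1250
x=-10: |R|=0.3462
x=-100: |R|=0.5317
θ=9/14≥1/2 ⇒ |1+5/14x|<|1−9/14x| ∀x<0 ⇒ unbounded interval.

interval (−∞, 0).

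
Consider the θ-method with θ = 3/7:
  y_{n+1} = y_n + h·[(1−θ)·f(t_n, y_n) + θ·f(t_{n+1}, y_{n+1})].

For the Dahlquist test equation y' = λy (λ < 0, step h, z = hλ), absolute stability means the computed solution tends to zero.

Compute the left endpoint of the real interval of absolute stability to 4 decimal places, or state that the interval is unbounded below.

Set f=λy, z=hλ:
  y_{n+1} = y_n + z·[4/7·y_n + 3/7·y_{n+1}] ⇒ (1 − 3/7z)y_{n+1} = (1 + 4/7z)y_n
  so R(z) = (1 + 4/7z)/(1 − 3/7z).

Need |R(x)|<1, x<0.
x=-1.11: |R|=0.2478
R=−1: 1+4/7x = −1+3/7x ⇒ -1/7x=2 ⇒ x=2/(-1/7)=-14.0000
Confirm numerically:
  x=-12.079: |R|=0.95557 <1
  x=-7.582: |R|=0.78424 <1
  x=-7.403: |R|=0.77414 <1
  x=-14.458: |R|=1.00909 >1
  x=-14.417: |R|=1.00830 >1
Stable set (-14.0000, 0).

left endpoint -14.0000.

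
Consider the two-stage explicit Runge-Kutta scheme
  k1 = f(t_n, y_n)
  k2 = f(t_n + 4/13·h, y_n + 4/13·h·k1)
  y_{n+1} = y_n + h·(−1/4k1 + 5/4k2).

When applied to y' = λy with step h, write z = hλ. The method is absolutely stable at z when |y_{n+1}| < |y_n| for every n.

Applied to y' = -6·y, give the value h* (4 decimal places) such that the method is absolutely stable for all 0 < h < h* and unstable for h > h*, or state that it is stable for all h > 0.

Test eqn y'=λy, z=hλ:
  k1=λy_n ⇒ h·k1=z·y_n;  k2=λ(1+4/13z)y_n ⇒ h·k2=z(1+4/13z)y_n
  y_{n+1}/y_n = 1 − 1/4z + 5/4z(1+4/13z) = 1 + z + 5/13z²
  so R(z) = 1 + z + 5/13z².

Need |R(x)|<1, x<0.
x=-1.05: |R|=0.3740
R=1: x+5/13x²=0 ⇒ x=−13/5=-2.6000; min R=1−1/(4·5/13)=0.3500>−1
Confirm numerically:
  x=-1.800: |R|=0.44615 <1
  x=-1.551: |R|=0.37423 <1
  x=-1.160: |R|=0.35754 <1
  x=-1.113: |R|=0.36345 <1
  x=-2.761: |R|=1.17097 >1
  x=-2.708: |R|=1.11249 >1
Interval (-2.6000, 0).

(-2.6000,0); λ=-6 ⇒ h* = (13/5)/6 = 0.4333.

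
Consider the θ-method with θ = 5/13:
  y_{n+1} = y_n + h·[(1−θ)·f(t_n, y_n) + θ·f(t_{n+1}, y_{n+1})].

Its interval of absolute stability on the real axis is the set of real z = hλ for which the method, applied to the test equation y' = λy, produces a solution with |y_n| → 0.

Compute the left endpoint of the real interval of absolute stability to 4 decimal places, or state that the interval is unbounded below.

left endpoint -8.6667.

Set f=λy, z=hλ:
  y_{n+1} = y_n + z·[8/13·y_n + 5/13·y_{n+1}] ⇒ (1 − 5/13z)y_{n+1} = (1 + 8/13z)y_n
  ⇒ R(z) = (1 + 8/13z)/(1 − 5/13z).

Find x<0 with |R(x)|<1.
x=-1.74: |R|=0.0424
R=−1: 1+8/13x = −1+5/13x ⇒ -3/13x=2 ⇒ x=2/(-3/13)=-8.6667
Confirm numerically:
  x=-7.120: |R|=0.90453 <1
  x=-5.404: |R|=0.75542 <1
  x=-4.856: |R|=0.69335 <1
  x=-9.148: |R|=1.02458 >1
  x=-9.024: |R|=1.01844 >1
  x=-8.691: |R|=1.00129 >1
So |R|<1 on (-8.6667, 0).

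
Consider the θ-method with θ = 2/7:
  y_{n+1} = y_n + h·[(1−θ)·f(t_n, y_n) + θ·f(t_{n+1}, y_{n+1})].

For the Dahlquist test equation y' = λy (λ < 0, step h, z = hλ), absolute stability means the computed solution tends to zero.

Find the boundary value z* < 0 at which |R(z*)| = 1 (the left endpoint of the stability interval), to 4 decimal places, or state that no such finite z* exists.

left endpoint -4.6667.

Set f=λy, z=hλ:
  y_{n+1} = y_n + z·[5/7·y_n + 2/7·y_{n+1}] ⇒ (1 − 2/7z)y_{n+1} = (1 + 5/7z)y_n
  ⇒ R(z) = (1 + 5/7z)/(1 − 2/7z).

Solve |R(x)|<1 on ℝ⁻.
x=-0.31: |R|=0.7152
R=−1: 1+5/7x = −1+2/7x ⇒ -3/7x=2 ⇒ x=2/(-3/7)=-4.6667
Confirm numerically:
  x=-3.335: |R|=0.70775 <1
  x=-3.277: |R|=0.69242 <1
  x=-2.884: |R|=0.58114 <1
  x=-1.925: |R|=0.24194 <1
  x=-5.201: |R|=1.09212 >1
  x=-5.177: |R|=1.08822 >1
Interval (-4.6667, 0).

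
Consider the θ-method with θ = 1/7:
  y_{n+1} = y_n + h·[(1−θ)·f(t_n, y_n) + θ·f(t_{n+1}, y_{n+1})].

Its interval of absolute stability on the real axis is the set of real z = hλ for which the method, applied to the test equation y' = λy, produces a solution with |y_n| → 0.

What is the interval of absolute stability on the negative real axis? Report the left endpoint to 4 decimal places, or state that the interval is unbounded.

Test eqn y'=λy, z=hλ:
  y_{n+1} = y_n + z·[6/7·y_n + 1/7·y_{n+1}] ⇒ (1 − 1/7z)y_{n+1} = (1 + 6/7z)y_n
  so R(z) = (1 + 6/7z)/(1 − 1/7z).

Boundary: |R(x)|=1, x<0.
x=-0.52: |R|=0.5160
R=−1: 1+6/7x = −1+1/7x ⇒ -5/7x=2 ⇒ x=2/(-5/7)=-2.8000
Confirm numerically:
  x=-2.358: |R|=0.76384 <1
  x=-1.851: |R|=0.46390 <1
  x=-1.423: |R|=0.18260 <1
  x=-1.418: |R|=0.17914 <1
  x=-3.255: |R|=1.22184 >1
  x=-3.194: |R|=1.19325 >1
  x=-2.931: |R|=1.06596 >1
Stable set (-2.8000, 0).

z∈(-2.8000,0).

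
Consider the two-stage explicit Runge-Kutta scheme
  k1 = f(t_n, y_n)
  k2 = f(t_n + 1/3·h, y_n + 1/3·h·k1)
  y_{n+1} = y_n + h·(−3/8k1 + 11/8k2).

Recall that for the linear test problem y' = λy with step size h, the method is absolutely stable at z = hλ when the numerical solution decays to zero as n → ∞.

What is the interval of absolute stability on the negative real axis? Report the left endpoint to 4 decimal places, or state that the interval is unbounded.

Set f=λy, z=hλ:
  k1=λy_n ⇒ h·k1=z·y_n;  k2=λ(1+1/3z)y_n ⇒ h·k2=z(1+1/3z)y_n
  y_{n+1}/y_n = 1 − 3/8z + 11/8z(1+1/3z) = 1 + z + 11/24z²
  Hence R(z) = 1 + z + 11/24z².

Find x<0 with |R(x)|<1.
x=-1.08: |R|=0.4546
R=1: x+11/24x²=0 ⇒ x=−24/11=-2.1818; min R=1−1/(4·11/24)=0.4545>−1
Confirm numerically:
  x=-1.602: |R|=0.57427 <1
  x=-1.516: |R|=0.53737 <1
  x=-0.915: |R|=0.46873 <1
  x=-2.666: |R|=1.59163 >1
  x=-2.559: |R|=1.44239 >1
Stable set (-2.1818, 0).

(-2.1818, 0).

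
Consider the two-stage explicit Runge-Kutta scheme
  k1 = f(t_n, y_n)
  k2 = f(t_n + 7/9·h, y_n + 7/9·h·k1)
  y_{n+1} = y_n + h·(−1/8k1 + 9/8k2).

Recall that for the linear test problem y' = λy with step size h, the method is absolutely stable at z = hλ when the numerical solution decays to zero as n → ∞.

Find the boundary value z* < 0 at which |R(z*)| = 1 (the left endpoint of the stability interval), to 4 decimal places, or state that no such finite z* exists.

With y'=λy (z=hλ):
  k1=λy_n ⇒ h·k1=z·y_n;  k2=λ(1+7/9z)y_n ⇒ h·k2=z(1+7/9z)y_n
  y_{n+1}/y_n = 1 − 1/8z + 9/8z(1+7/9z) = 1 + z + 7/8z²
  Hence R(z) = 1 + z + 7/8z².

Boundary: |R(x)|=1, x<0.
x=-0.59: |R|=0.7146
R=1: x+7/8x²=0 ⇒ x=−8/7=-1.1429; min R=1−1/(4·7/8)=0.7143>−1
Confirm numerically:
  x=-1.061: |R|=0.92401 <1
  x=-0.647: |R|=0.71928 <1
  x=-0.534: |R|=0.71551 <1
  x=-1.593: |R|=1.62744 >1
  x=-1.260: |R|=1.12915 >1
Interval (-1.1429, 0).

left endpoint -1.1429.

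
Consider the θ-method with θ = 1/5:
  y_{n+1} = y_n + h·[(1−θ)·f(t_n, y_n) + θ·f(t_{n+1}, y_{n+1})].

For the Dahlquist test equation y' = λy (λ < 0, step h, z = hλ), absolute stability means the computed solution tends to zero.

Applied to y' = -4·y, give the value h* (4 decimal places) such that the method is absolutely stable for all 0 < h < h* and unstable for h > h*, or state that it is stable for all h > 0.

Set f=λy, z=hλ:
  y_{n+1} = y_n + z·[4/5·y_n + 1/5·y_{n+1}] ⇒ (1 − 1/5z)y_{n+1} = (1 + 4/5z)y_n
  ⇒ R(z) = (1 + 4/5z)/(1 − 1/5z).

Solve |R(x)|<1 on ℝ⁻.
x=-0.73: |R|=0.3630
R=−1: 1+4/5x = −1+1/5x ⇒ -3/5x=2 ⇒ x=2/(-3/5)=-3.3333
Confirm numerically:
  x=-3.279: |R|=0.98031 <1
  x=-2.323: |R|=0.58610 <1
  x=-1.910: |R|=0.38205 <1
  x=-3.709: |R|=1.12941 >1
  x=-3.573: |R|=1.08387 >1
  x=-3.514: |R|=1.06366 >1
Stable set (-3.3333, 0).

(-3.3333,0); λ=-4 ⇒ h* = (10/3)/4 = 0.8333.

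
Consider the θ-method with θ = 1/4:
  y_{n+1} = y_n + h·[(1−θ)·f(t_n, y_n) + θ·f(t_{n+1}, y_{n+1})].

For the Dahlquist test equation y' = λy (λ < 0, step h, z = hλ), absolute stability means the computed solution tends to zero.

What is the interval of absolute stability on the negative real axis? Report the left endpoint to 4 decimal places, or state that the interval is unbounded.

(-4.0000, 0).

On y'=λy, z=hλ:
  y_{n+1} = y_n + z·[3/4·y_n + 1/4·y_{n+1}] ⇒ (1 − 1/4z)y_{n+1} = (1 + 3/4z)y_n
  ⇒ R(z) = (1 + 3/4z)/(1 − 1/4z).

Need |R(x)|<1, x<0.
x=-0.41: |R|=0.6281
R=−1: 1+3/4x = −1+1/4x ⇒ -1/2x=2 ⇒ x=2/(-1/2)=-4.0000
Confirm numerically:
  x=-2.536: |R|=0.55202 <1
  x=-2.028: |R|=0.34572 <1
  x=-1.953: |R|=0.31228 <1
  x=-1.871: |R|=0.27474 <1
  x=-4.582: |R|=1.13563 >1
  x=-4.322: |R|=1.07739 >1
So |R|<1 on (-4.0000, 0).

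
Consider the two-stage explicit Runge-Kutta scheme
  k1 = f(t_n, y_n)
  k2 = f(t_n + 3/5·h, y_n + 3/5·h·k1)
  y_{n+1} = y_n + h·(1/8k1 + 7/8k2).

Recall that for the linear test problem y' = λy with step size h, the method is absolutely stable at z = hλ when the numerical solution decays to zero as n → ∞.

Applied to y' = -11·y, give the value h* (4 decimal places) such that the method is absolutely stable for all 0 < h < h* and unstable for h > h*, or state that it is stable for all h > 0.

(-1.9048,0); λ=-11 ⇒ h* = (40/21)/11 = 0.1732.

Set f=λy, z=hλ:
  k1=λy_n ⇒ h·k1=z·y_n;  k2=λ(1+3/5z)y_n ⇒ h·k2=z(1+3/5z)y_n
  y_{n+1}/y_n = 1 + 1/8z + 7/8z(1+3/5z) = 1 + z + 21/40z²
  Hence R(z) = 1 + z + 21/40z².

Solve |R(x)|<1 on ℝ⁻.
x=-0.63: |R|=0.5784
R=1: x+21/40x²=0 ⇒ x=−40/21=-1.9048; min R=1−1/(4·21/40)=0.5238>−1
Confirm numerically:
  x=-1.884: |R|=0.97946 <1
  x=-1.173: |R|=0.54936 <1
  x=-0.972: |R|=0.52401 <1
  x=-2.088: |R|=1.20087 >1
  x=-2.075: |R|=1.18545 >1
So |R|<1 on (-1.9048, 0).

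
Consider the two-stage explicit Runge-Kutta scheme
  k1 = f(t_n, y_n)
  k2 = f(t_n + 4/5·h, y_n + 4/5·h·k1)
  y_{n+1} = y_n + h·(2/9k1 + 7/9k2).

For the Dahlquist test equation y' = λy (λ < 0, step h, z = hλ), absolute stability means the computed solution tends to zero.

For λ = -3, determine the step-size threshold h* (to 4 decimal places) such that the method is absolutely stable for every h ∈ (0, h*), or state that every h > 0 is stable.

Set f=λy, z=hλ:
  k1=λy_n ⇒ h·k1=z·y_n;  k2=λ(1+4/5z)y_n ⇒ h·k2=z(1+4/5z)y_n
  y_{n+1}/y_n = 1 + 2/9z + 7/9z(1+4/5z) = 1 + z + 28/45z²
  ⇒ R(z) = 1 + z + 28/45z².

Boundary: |R(x)|=1, x<0.
x=-0.75: |R|=0.6000
R=1: x+28/45x²=0 ⇒ x=−45/28=-1.6071; min R=1−1/(4·28/45)=0.5982>−1
Confirm numerically:
  x=-1.352: |R|=0.78536 <1
  x=-1.182: |R|=0.68732 <1
  x=-1.051: |R|=0.63631 <1
  x=-0.811: |R|=0.59825 <1
  x=-2.186: |R|=1.78735 >1
  x=-1.831: |R|=1.25504 >1
  x=-1.819: |R|=1.23978 >1
Stable set (-1.6071, 0).

(-1.6071,0); λ=-3 ⇒ h* = (45/28)/3 = 0.5357.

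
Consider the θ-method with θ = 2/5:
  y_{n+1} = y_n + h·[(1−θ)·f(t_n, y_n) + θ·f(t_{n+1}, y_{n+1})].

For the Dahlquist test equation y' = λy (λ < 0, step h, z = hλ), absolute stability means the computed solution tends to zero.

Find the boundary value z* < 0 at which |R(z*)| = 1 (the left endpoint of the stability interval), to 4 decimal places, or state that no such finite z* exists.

On y'=λy, z=hλ:
  y_{n+1} = y_n + z·[3/5·y_n + 2/5·y_{n+1}] ⇒ (1 − 2/5z)y_{n+1} = (1 + 3/5z)y_n
  Hence R(z) = (1 + 3/5z)/(1 − 2/5z).

Boundary: |R(x)|=1, x<0.
x=-0.7: |R|=0.4531
R=−1: 1+3/5x = −1+2/5x ⇒ -1/5x=2 ⇒ x=2/(-1/5)=-10.0000
Confirm numerically:
  x=-7.174: |R|=0.85394 <1
  x=-6.130: |R|=0.77578 <1
  x=-4.351: |R|=0.58772 <1
  x=-10.227: |R|=1.00892 >1
  x=-10.152: |R|=1.00601 >1
Interval (-10.0000, 0).

z* = -10.0000.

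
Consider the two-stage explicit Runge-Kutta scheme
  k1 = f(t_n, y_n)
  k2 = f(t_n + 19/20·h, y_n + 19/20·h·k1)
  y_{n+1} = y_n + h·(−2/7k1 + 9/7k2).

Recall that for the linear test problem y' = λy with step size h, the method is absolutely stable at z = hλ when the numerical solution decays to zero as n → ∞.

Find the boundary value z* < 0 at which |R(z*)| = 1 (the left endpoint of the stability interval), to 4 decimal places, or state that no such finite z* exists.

With y'=λy (z=hλ):
  k1=λy_n ⇒ h·k1=z·y_n;  k2=λ(1+19/20z)y_n ⇒ h·k2=z(1+19/20z)y_n
  y_{n+1}/y_n = 1 − 2/7z + 9/7z(1+19/20z) = 1 + z + 171/140z²
  ⇒ R(z) = 1 + z + 171/140z².

Solve |R(x)|<1 on ℝ⁻.
x=-1.65: |R|=2.6753
R=1: x+171/140x²=0 ⇒ x=−140/171=-0.8187; min R=1−1/(4·171/140)=0.7953>−1
Confirm numerically:
  x=-0.725: |R|=0.91701 <1
  x=-0.688: |R|=0.89016 <1
  x=-0.665: |R|=0.87515 <1
  x=-0.413: |R|=0.79534 <1
  x=-1.372: |R|=1.92720 >1
  x=-1.186: |R|=1.53206 >1
  x=-0.965: |R|=1.17242 >1
Interval (-0.8187, 0).

z* = -0.8187.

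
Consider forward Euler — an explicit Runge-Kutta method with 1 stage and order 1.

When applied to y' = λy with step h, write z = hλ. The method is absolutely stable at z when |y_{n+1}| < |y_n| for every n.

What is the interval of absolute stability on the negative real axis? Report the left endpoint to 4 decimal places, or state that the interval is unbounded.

(-2.0000, 0).

Test eqn y'=λy, z=hλ:
  order 1, 1-stage ⇒ R(z)=1+z
  (e.g. R(-1.49)=-0.49000, |R|=0.49000)

Find x<0 with |R(x)|<1.
x=-1.49: |R|=0.4900
|R(-1.36)|=0.3600 |R(-0.89)|=0.1100 |R(-0.7)|=0.3000
Bisect:
  x_lo=-2.7270 |R|=1.7270  x_hi=-0.1982 |R|=0.8018
  mid=-1.46261 |R|=0.46261 →hi
  mid=-2.09483 |R|=1.09483 →lo
  mid=-1.77872 |R|=0.77872 →hi
  mid=-1.93678 |R|=0.93678 →hi
  mid=-2.01580 |R|=1.01580 →lo
  mid=-1.97629 |R|=0.97629 →hi
  mid=-1.99605 |R|=0.99605 →hi
  mid=-2.00593 |R|=1.00593 →lo
  mid=-2.00099 |R|=1.00099 →lo
  ...
  [-2.00006,-1.99991] ⇒ x*=-2.0000
Interval (-2.0000, 0).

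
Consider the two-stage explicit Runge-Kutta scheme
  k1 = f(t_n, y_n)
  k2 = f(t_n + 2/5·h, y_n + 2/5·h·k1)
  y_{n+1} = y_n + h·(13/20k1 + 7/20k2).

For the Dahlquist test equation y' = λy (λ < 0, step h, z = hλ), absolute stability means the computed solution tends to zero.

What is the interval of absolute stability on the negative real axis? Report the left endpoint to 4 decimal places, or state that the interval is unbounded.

z∈(-7.1429,0).

Test eqn y'=λy, z=hλ:
  k1=λy_n ⇒ h·k1=z·y_n;  k2=λ(1+2/5z)y_n ⇒ h·k2=z(1+2/5z)y_n
  y_{n+1}/y_n = 1 + 13/20z + 7/20z(1+2/5z) = 1 + z + 7/50z²
  so R(z) = 1 + z + 7/50z².

Need |R(x)|<1, x<0.
x=-0.48: |R|=0.5523
R=1: x+7/50x²=0 ⇒ x=−50/7=-7.1429; min R=1−1/(4·7/50)=-0.7857>−1
Confirm numerically:
  x=-6.877: |R|=0.74404 <1
  x=-4.679: |R|=0.61397 <1
  x=-3.509: |R|=0.78517 <1
  x=-7.485: |R|=1.35853 >1
  x=-7.323: |R|=1.18469 >1
So |R|<1 on (-7.1429, 0).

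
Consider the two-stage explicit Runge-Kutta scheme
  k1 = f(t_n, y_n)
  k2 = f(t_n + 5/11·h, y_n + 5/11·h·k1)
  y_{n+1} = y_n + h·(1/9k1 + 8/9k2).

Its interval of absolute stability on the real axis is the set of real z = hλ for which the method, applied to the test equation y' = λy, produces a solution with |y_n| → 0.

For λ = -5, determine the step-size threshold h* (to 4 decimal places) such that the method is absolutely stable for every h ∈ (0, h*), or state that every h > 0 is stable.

With y'=λy (z=hλ):
  k1=λy_n ⇒ h·k1=z·y_n;  k2=λ(1+5/11z)y_n ⇒ h·k2=z(1+5/11z)y_n
  y_{n+1}/y_n = 1 + 1/9z + 8/9z(1+5/11z) = 1 + z + 40/99z²
  R(z) = 1 + z + 40/99z².

Need |R(x)|<1, x<0.
x=-1: |R|=0.4040
R=1: x+40/99x²=0 ⇒ x=−99/40=-2.4750; min R=1−1/(4·40/99)=0.3812>−1
Confirm numerically:
  x=-2.152: |R|=0.71915 <1
  x=-1.761: |R|=0.49198 <1
  x=-1.650: |R|=0.45000 <1
  x=-2.689: |R|=1.23250 >1
  x=-2.628: |R|=1.16246 >1
  x=-2.588: |R|=1.11816 >1
Stable set (-2.4750, 0).

(-2.4750,0); λ=-5 ⇒ h* = (99/40)/5 = 0.4950.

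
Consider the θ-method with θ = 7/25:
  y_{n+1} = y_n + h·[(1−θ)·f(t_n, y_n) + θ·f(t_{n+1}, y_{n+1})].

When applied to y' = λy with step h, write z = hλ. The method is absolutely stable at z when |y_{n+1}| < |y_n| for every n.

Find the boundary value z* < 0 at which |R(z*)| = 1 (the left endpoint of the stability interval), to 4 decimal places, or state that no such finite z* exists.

left endpoint -4.5455.

Set f=λy, z=hλ:
  y_{n+1} = y_n + z·[18/25·y_n + 7/25·y_{n+1}] ⇒ (1 − 7/25z)y_{n+1} = (1 + 18/25z)y_n
  so R(z) = (1 + 18/25z)/(1 − 7/25z).

Solve |R(x)|<1 on ℝ⁻.
x=-1.47: |R|=0.0414
R=−1: 1+18/25x = −1+7/25x ⇒ -11/25x=2 ⇒ x=2/(-11/25)=-4.5455
Confirm numerically:
  x=-3.688: |R|=0.81439 <1
  x=-3.206: |R|=0.68943 <1
  x=-2.752: |R|=0.55431 <1
  x=-2.232: |R|=0.37357 <1
  x=-4.923: |R|=1.06984 >1
  x=-4.637: |R|=1.01753 >1
Stable set (-4.5455, 0).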